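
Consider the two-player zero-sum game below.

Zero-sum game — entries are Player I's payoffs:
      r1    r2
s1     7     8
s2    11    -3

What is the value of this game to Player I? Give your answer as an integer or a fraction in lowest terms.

Row minima are 7 and -3, so Player I's maximin is 7; column maxima are 11 and 8, so Player II's minimax is 8. These differ, so the equilibrium is in mixed strategies.
Let Player I play s1 with probability p. Player II is indifferent when 7p + 11(1−p) = 8p − 3(1−p), giving p = 14/15.
Let Player II play r1 with probability q. Player I is indifferent when 7q + 8(1−q) = 11q − 3(1−q), giving q = 11/15.
The value is 7·(11/15) + (8)·(4/15) = 109/15.

109/15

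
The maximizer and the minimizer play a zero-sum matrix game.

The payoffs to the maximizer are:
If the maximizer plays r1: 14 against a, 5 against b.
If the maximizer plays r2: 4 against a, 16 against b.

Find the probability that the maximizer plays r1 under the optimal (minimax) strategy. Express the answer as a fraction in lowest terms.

Row minima are 5 and 4, so the maximizer's maximin is 5; column maxima are 14 and 16, so the minimizer's minimax is 14. These differ, so the equilibrium is in mixed strategies.
Let the maximizer play r1 with probability p. The minimizer is indifferent when 14p + 4(1−p) = 5p + 16(1−p), giving p = 4/7.

4/7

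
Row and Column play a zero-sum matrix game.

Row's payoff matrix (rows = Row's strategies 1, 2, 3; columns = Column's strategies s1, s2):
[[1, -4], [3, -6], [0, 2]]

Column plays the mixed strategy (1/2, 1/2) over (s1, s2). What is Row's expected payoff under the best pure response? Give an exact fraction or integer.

1

1: (1)·(1/2) + (-4)·(1/2) = -3/2.
2: (3)·(1/2) + (-6)·(1/2) = -3/2.
3: (0)·(1/2) + (2)·(1/2) = 1.
The best pure response is 3 with expected payoff 1.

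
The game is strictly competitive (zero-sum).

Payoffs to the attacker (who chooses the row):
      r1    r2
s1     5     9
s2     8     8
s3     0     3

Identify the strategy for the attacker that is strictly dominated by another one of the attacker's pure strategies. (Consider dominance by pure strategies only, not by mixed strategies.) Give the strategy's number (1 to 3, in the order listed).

3

Compare s3 with s1: 5 > 0, 9 > 3.
So s1 strictly dominates s3 for the attacker; s3 is strictly dominated.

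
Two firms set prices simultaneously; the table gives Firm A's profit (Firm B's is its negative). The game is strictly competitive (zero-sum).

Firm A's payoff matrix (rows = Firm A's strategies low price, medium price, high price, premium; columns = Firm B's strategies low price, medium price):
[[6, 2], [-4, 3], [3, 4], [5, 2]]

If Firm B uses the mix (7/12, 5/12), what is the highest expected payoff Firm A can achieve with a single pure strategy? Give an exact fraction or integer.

low price: (6)·(7/12) + (2)·(5/12) = 13/3.
medium price: (-4)·(7/12) + (3)·(5/12) = -13/12.
high price: (3)·(7/12) + (4)·(5/12) = 41/12.
premium: (5)·(7/12) + (2)·(5/12) = 15/4.
The best pure response is low price with expected payoff 13/3.

13/3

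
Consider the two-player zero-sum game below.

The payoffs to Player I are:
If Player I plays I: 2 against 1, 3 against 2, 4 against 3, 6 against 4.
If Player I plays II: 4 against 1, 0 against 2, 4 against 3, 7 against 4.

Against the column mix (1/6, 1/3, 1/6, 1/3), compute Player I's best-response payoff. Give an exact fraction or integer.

4

I: (2)·(1/6) + (3)·(1/3) + (4)·(1/6) + (6)·(1/3) = 4.
II: (4)·(1/6) + (0)·(1/3) + (4)·(1/6) + (7)·(1/3) = 11/3.
The best pure response is I with expected payoff 4.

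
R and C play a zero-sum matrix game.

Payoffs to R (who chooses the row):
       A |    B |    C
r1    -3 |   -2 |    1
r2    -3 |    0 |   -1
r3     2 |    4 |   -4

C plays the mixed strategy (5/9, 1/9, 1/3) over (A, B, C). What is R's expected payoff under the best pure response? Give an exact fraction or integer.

r1: (-3)·(5/9) + (-2)·(1/9) + (1)·(1/3) = -14/9.
r2: (-3)·(5/9) + (0)·(1/9) + (-1)·(1/3) = -2.
r3: (2)·(5/9) + (4)·(1/9) + (-4)·(1/3) = 2/9.
The best pure response is r3 with expected payoff 2/9.

2/9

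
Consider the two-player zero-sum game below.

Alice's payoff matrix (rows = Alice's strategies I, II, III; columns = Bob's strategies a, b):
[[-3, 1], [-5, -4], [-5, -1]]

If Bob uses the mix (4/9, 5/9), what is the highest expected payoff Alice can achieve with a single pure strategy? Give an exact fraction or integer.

-7/9

I: (-3)·(4/9) + (1)·(5/9) = -7/9.
II: (-5)·(4/9) + (-4)·(5/9) = -40/9.
III: (-5)·(4/9) + (-1)·(5/9) = -25/9.
The best pure response is I with expected payoff -7/9.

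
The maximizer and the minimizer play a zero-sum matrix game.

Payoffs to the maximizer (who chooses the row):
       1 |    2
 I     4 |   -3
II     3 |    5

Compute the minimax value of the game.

29/9

Row minima are -3 and 3, so the maximizer's maximin is 3; column maxima are 4 and 5, so the minimizer's minimax is 4. These differ, so the equilibrium is in mixed strategies.
Let the maximizer play I with probability p. The minimizer is indifferent when 4p + 3(1−p) = −3p + 5(1−p), giving p = 2/9.
Let the minimizer play 1 with probability q. The maximizer is indifferent when 4q − 3(1−q) = 3q + 5(1−q), giving q = 8/9.
The value is 4·(8/9) + (-3)·(1/9) = 29/9.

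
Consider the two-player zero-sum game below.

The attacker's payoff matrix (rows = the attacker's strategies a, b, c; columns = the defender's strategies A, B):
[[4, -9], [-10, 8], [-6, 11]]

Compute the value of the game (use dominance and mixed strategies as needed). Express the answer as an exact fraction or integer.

-1/3

Row b is strictly dominated by row c, so the attacker never plays it.
The remaining 2×2 game on (a, c) × (A, B) has no saddle point. Let the attacker play a with probability p; indifference gives 4p − 6(1−p) = −9p + 11(1−p), so p = 17/30.
Similarly the defender's optimal q on A is 2/3, and the value is 4·(2/3) + (-9)·(1/3) = -1/3.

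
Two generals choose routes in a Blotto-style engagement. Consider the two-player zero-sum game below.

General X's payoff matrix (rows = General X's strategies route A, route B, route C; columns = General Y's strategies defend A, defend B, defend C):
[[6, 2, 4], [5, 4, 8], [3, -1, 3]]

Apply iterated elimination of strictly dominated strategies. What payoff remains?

4

Row route C is strictly dominated by row route A (6>3, 2>-1, 4>3); eliminate route C.
Column defend A is strictly dominated by defend B for General Y (2<6, 4<5); eliminate defend A.
Row route A is strictly dominated by row route B (4>2, 8>4); eliminate route A.
Column defend C is strictly dominated by defend B for General Y (4<8); eliminate defend C.
Only (route B, defend B) remains, with payoff 4.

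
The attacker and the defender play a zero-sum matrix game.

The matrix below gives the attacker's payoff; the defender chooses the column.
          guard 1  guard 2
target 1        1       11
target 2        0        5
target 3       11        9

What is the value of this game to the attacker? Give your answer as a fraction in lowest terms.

28/3

Row target 2 is strictly dominated by row target 1, so the attacker never plays it.
The remaining 2×2 game on (target 1, target 3) × (guard 1, guard 2) has no saddle point. Let the attacker play target 1 with probability p; indifference gives p + 11(1−p) = 11p + 9(1−p), so p = 1/6.
Similarly the defender's optimal q on guard 1 is 1/6, and the value is 1·(1/6) + (11)·(5/6) = 28/3.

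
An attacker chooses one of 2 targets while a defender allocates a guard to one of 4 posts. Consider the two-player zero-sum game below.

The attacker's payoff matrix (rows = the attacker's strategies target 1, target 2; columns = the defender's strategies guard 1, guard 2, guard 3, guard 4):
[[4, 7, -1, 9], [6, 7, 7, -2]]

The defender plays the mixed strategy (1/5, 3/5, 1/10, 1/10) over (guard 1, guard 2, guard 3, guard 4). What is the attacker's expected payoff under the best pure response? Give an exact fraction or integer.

59/10

target 1: (4)·(1/5) + (7)·(3/5) + (-1)·(1/10) + (9)·(1/10) = 29/5.
target 2: (6)·(1/5) + (7)·(3/5) + (7)·(1/10) + (-2)·(1/10) = 59/10.
The best pure response is target 2 with expected payoff 59/10.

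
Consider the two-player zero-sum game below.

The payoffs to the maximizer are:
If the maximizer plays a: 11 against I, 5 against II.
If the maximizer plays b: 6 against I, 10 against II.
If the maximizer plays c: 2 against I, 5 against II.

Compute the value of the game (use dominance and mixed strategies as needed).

8

Row c is strictly dominated by row b, so the maximizer never plays it.
The remaining 2×2 game on (a, b) × (I, II) has no saddle point. Let the maximizer play a with probability p; indifference gives 11p + 6(1−p) = 5p + 10(1−p), so p = 2/5.
Similarly the minimizer's optimal q on I is 1/2, and the value is 11·(1/2) + (5)·(1/2) = 8.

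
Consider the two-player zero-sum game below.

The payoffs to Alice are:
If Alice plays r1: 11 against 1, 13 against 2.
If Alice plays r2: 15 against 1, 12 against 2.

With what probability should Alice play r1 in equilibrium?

3/5

Row minima are 11 and 12, so Alice's maximin is 12; column maxima are 15 and 13, so Bob's minimax is 13. These differ, so the equilibrium is in mixed strategies.
Let Alice play r1 with probability p. Bob is indifferent when 11p + 15(1−p) = 13p + 12(1−p), giving p = 3/5.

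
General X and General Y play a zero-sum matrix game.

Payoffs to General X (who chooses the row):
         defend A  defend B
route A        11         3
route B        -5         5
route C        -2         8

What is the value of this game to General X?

47/9

Row route B is strictly dominated by row route C, so General X never plays it.
The remaining 2×2 game on (route A, route C) × (defend A, defend B) has no saddle point. Let General X play route A with probability p; indifference gives 11p − 2(1−p) = 3p + 8(1−p), so p = 5/9.
Similarly General Y's optimal q on defend A is 5/18, and the value is 11·(5/18) + (3)·(13/18) = 47/9.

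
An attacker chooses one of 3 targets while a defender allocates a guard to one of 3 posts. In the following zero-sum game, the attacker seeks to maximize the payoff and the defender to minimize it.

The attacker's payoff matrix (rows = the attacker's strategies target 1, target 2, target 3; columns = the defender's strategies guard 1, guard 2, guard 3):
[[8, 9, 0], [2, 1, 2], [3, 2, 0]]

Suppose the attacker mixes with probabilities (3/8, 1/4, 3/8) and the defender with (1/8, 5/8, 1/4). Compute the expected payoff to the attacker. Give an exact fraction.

55/16

Against (1/8, 5/8, 1/4), each row's expected payoff is target 1: 53/8; target 2: 11/8; target 3: 13/8.
Taking the (3/8, 1/4, 3/8)-weighted average: (3/8)·(53/8) + (1/4)·(11/8) + (3/8)·(13/8) = 55/16.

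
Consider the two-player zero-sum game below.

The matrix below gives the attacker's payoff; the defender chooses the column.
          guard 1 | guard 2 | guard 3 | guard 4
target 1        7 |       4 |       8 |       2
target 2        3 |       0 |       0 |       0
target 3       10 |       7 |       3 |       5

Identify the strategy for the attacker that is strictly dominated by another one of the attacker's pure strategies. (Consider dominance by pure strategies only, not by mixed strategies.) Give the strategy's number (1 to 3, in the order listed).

2

Compare target 2 with target 1: 7 > 3, 4 > 0, 8 > 0, 2 > 0.
So target 1 strictly dominates target 2 for the attacker; target 2 is strictly dominated.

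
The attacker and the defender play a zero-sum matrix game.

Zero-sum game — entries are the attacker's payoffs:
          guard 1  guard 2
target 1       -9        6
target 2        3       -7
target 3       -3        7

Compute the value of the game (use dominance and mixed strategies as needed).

0

Row target 1 is strictly dominated by row target 3, so the attacker never plays it.
The remaining 2×2 game on (target 2, target 3) × (guard 1, guard 2) has no saddle point. Let the attacker play target 2 with probability p; indifference gives 3p − 3(1−p) = −7p + 7(1−p), so p = 1/2.
Similarly the defender's optimal q on guard 1 is 7/10, and the value is 3·(7/10) + (-7)·(3/10) = 0.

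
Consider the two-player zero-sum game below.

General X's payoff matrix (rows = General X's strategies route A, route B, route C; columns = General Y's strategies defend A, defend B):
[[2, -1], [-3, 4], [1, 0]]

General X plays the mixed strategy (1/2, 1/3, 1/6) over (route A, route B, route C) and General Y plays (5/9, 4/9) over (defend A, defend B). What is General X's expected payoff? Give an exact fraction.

Against (5/9, 4/9), each row's expected payoff is route A: 2/3; route B: 1/9; route C: 5/9.
Taking the (1/2, 1/3, 1/6)-weighted average: (1/2)·(2/3) + (1/3)·(1/9) + (1/6)·(5/9) = 25/54.

25/54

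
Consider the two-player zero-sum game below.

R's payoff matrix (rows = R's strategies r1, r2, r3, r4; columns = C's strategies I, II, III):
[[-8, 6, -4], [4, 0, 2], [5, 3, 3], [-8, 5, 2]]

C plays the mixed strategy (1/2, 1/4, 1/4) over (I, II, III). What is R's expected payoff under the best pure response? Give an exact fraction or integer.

r1: (-8)·(1/2) + (6)·(1/4) + (-4)·(1/4) = -7/2.
r2: (4)·(1/2) + (0)·(1/4) + (2)·(1/4) = 5/2.
r3: (5)·(1/2) + (3)·(1/4) + (3)·(1/4) = 4.
r4: (-8)·(1/2) + (5)·(1/4) + (2)·(1/4) = -9/4.
The best pure response is r3 with expected payoff 4.

4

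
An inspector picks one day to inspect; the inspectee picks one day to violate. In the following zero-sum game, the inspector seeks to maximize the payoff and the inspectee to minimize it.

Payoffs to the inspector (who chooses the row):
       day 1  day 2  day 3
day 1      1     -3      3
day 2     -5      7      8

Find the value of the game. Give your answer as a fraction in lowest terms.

-1/2

Column day 3 is strictly dominated by day 2 for the inspectee (it gives the inspector more in every row).
The remaining 2×2 game on (day 1, day 2) × (day 1, day 2) has no saddle point. Let the inspector play day 1 with probability p; indifference gives p − 5(1−p) = −3p + 7(1−p), so p = 3/4.
Similarly the inspectee's optimal q on day 1 is 5/8, and the value is 1·(5/8) + (-3)·(3/8) = -1/2.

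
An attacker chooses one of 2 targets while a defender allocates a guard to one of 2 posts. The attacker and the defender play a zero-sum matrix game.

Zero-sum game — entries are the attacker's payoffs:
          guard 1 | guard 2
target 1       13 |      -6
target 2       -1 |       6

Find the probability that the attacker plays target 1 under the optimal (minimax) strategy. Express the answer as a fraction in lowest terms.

Row minima are -6 and -1, so the attacker's maximin is -1; column maxima are 13 and 6, so the defender's minimax is 6. These differ, so the equilibrium is in mixed strategies.
Let the attacker play target 1 with probability p. The defender is indifferent when 13p − (1−p) = −6p + 6(1−p), giving p = 7/26.

7/26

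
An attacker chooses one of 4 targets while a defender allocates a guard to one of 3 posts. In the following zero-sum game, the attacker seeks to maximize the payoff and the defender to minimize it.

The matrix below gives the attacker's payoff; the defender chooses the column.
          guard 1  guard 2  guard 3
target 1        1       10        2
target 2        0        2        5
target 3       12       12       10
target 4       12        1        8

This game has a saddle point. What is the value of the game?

Row minima: 1, 0, 10, 1 → the attacker's maximin is 10.
Column maxima: 12, 12, 10 → the defender's minimax is 10.
They coincide at (target 3, guard 3), so the value is 10.

10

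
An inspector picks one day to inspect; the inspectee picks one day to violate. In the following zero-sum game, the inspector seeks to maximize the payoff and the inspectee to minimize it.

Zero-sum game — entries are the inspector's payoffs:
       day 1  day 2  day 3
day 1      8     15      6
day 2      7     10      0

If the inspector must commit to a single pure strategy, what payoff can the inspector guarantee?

6

The worst-case payoff for each row is day 1: 6, day 2: 0.
The best of these is 6.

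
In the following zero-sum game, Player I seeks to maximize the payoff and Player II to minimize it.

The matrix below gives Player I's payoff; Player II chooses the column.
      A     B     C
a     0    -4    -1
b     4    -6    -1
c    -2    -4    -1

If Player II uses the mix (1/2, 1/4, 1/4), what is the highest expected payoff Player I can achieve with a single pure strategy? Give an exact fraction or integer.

a: (0)·(1/2) + (-4)·(1/4) + (-1)·(1/4) = -5/4.
b: (4)·(1/2) + (-6)·(1/4) + (-1)·(1/4) = 1/4.
c: (-2)·(1/2) + (-4)·(1/4) + (-1)·(1/4) = -9/4.
The best pure response is b with expected payoff 1/4.

1/4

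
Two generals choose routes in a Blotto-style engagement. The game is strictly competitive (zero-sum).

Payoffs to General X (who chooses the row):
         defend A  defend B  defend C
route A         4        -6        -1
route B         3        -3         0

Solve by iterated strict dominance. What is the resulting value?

Column defend A is strictly dominated by defend B for General Y (-6<4, -3<3); eliminate defend A.
Row route A is strictly dominated by row route B (-3>-6, 0>-1); eliminate route A.
Column defend C is strictly dominated by defend B for General Y (-3<0); eliminate defend C.
Only (route B, defend B) remains, with payoff -3.

-3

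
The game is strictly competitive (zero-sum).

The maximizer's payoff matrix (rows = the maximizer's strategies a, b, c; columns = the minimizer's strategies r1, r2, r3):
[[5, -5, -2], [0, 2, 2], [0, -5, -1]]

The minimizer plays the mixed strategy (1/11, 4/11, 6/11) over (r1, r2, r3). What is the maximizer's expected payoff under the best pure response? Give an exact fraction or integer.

20/11

a: (5)·(1/11) + (-5)·(4/11) + (-2)·(6/11) = -27/11.
b: (0)·(1/11) + (2)·(4/11) + (2)·(6/11) = 20/11.
c: (0)·(1/11) + (-5)·(4/11) + (-1)·(6/11) = -26/11.
The best pure response is b with expected payoff 20/11.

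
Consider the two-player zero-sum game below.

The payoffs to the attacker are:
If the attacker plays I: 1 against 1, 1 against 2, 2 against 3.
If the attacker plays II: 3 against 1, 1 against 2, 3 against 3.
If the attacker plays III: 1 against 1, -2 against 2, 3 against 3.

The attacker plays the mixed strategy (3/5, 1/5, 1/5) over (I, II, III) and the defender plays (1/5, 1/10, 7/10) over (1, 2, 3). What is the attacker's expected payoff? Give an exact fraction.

Against (1/5, 1/10, 7/10), each row's expected payoff is I: 17/10; II: 14/5; III: 21/10.
Taking the (3/5, 1/5, 1/5)-weighted average: (3/5)·(17/10) + (1/5)·(14/5) + (1/5)·(21/10) = 2.

2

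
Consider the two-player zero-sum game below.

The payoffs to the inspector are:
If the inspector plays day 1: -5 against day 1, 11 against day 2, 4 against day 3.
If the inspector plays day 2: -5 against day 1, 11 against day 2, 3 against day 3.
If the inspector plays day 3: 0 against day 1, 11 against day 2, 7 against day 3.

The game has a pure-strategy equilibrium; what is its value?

Row minima: -5, -5, 0 → the inspector's maximin is 0.
Column maxima: 0, 11, 7 → the inspectee's minimax is 0.
They coincide at (day 3, day 1), so the value is 0.

0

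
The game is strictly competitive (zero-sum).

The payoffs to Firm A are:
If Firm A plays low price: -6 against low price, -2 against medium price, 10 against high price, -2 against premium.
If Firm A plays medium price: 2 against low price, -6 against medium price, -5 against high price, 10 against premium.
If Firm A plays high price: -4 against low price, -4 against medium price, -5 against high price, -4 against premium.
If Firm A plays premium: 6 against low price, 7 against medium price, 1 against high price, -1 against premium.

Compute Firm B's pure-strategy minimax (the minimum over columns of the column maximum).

6

The worst case (largest entry) in each column is low price: 6, medium price: 7, high price: 10, premium: 10.
The best (smallest) of these is 6.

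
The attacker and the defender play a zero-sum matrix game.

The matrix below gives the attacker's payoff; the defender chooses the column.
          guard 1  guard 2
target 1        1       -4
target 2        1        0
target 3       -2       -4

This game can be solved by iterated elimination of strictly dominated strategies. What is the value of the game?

0

Row target 3 is strictly dominated by row target 2 (1>-2, 0>-4); eliminate target 3.
Column guard 1 is strictly dominated by guard 2 for the defender (-4<1, 0<1); eliminate guard 1.
Row target 1 is strictly dominated by row target 2 (0>-4); eliminate target 1.
Only (target 2, guard 2) remains, with payoff 0.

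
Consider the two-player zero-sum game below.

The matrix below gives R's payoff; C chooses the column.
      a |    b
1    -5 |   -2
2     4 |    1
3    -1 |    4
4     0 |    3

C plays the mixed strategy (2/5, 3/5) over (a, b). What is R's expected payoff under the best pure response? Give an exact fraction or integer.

11/5

1: (-5)·(2/5) + (-2)·(3/5) = -16/5.
2: (4)·(2/5) + (1)·(3/5) = 11/5.
3: (-1)·(2/5) + (4)·(3/5) = 2.
4: (0)·(2/5) + (3)·(3/5) = 9/5.
The best pure response is 2 with expected payoff 11/5.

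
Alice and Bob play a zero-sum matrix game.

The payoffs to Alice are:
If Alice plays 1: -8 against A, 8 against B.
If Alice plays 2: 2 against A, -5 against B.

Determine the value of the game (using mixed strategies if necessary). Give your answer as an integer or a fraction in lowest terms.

-24/23

Row minima are -8 and -5, so Alice's maximin is -5; column maxima are 2 and 8, so Bob's minimax is 2. These differ, so the equilibrium is in mixed strategies.
Let Alice play 1 with probability p. Bob is indifferent when −8p + 2(1−p) = 8p − 5(1−p), giving p = 7/23.
Let Bob play A with probability q. Alice is indifferent when −8q + 8(1−q) = 2q − 5(1−q), giving q = 13/23.
The value is -8·(13/23) + (8)·(10/23) = -24/23.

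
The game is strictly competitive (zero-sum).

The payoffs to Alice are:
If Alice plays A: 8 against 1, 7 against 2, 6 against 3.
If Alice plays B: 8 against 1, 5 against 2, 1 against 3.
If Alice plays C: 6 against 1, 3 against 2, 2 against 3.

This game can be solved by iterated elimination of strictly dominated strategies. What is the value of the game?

6

Row C is strictly dominated by row A (8>6, 7>3, 6>2); eliminate C.
Column 2 is strictly dominated by 3 for Bob (6<7, 1<5); eliminate 2.
Column 1 is strictly dominated by 3 for Bob (6<8, 1<8); eliminate 1.
Row B is strictly dominated by row A (6>1); eliminate B.
Only (A, 3) remains, with payoff 6.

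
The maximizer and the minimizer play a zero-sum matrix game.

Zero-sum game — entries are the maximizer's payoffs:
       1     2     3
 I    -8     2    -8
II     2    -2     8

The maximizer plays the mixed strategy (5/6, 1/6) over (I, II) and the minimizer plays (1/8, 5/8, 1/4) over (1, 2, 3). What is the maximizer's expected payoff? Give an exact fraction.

Against (1/8, 5/8, 1/4), each row's expected payoff is I: -7/4; II: 1.
Taking the (5/6, 1/6)-weighted average: (5/6)·(-7/4) + (1/6)·(1) = -31/24.

-31/24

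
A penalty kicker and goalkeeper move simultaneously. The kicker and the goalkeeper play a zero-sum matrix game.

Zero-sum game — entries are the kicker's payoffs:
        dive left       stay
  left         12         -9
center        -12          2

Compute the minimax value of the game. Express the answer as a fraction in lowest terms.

Row minima are -9 and -12, so the kicker's maximin is -9; column maxima are 12 and 2, so the goalkeeper's minimax is 2. These differ, so the equilibrium is in mixed strategies.
Let the kicker play left with probability p. The goalkeeper is indifferent when 12p − 12(1−p) = −9p + 2(1−p), giving p = 2/5.
Let the goalkeeper play dive left with probability q. The kicker is indifferent when 12q − 9(1−q) = −12q + 2(1−q), giving q = 11/35.
The value is 12·(11/35) + (-9)·(24/35) = -12/5.

-12/5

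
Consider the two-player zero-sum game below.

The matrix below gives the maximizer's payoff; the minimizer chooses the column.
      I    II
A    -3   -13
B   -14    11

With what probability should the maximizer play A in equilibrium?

Row minima are -13 and -14, so the maximizer's maximin is -13; column maxima are -3 and 11, so the minimizer's minimax is -3. These differ, so the equilibrium is in mixed strategies.
Let the maximizer play A with probability p. The minimizer is indifferent when −3p − 14(1−p) = −13p + 11(1−p), giving p = 5/7.

5/7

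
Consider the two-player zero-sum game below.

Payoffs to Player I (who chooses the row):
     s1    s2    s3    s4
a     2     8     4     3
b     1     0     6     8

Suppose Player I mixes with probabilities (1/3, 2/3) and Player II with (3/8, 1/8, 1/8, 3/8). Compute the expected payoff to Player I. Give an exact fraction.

31/8

Against (3/8, 1/8, 1/8, 3/8), each row's expected payoff is a: 27/8; b: 33/8.
Taking the (1/3, 2/3)-weighted average: (1/3)·(27/8) + (2/3)·(33/8) = 31/8.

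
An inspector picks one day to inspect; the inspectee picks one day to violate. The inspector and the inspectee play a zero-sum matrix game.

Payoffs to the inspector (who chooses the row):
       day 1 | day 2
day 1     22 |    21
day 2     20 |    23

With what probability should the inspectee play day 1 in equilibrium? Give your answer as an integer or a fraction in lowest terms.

1/2

Row minima are 21 and 20, so the inspector's maximin is 21; column maxima are 22 and 23, so the inspectee's minimax is 22. These differ, so the equilibrium is in mixed strategies.
Let the inspectee play day 1 with probability q. The inspector is indifferent when 22q + 21(1−q) = 20q + 23(1−q), giving q = 1/2.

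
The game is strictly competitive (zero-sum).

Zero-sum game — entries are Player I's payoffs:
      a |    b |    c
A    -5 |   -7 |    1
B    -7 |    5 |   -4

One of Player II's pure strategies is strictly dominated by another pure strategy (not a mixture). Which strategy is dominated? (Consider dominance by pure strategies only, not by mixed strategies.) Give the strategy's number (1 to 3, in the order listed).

Player II prefers columns that give Player I less. Compare c with a: -5 < 1, -7 < -4.
So a strictly dominates c for Player II; c is strictly dominated.

3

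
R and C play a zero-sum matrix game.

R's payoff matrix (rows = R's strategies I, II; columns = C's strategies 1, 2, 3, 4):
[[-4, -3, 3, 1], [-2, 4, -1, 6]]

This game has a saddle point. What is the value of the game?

Row minima: -4, -2 → R's maximin is -2.
Column maxima: -2, 4, 3, 6 → C's minimax is -2.
They coincide at (II, 1), so the value is -2.

-2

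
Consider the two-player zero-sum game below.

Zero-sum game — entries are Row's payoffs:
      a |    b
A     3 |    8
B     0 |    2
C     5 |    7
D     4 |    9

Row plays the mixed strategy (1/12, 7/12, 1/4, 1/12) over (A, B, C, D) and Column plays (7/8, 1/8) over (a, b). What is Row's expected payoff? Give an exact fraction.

Against (7/8, 1/8), each row's expected payoff is A: 29/8; B: 1/4; C: 21/4; D: 37/8.
Taking the (1/12, 7/12, 1/4, 1/12)-weighted average: (1/12)·(29/8) + (7/12)·(1/4) + (1/4)·(21/4) + (1/12)·(37/8) = 103/48.

103/48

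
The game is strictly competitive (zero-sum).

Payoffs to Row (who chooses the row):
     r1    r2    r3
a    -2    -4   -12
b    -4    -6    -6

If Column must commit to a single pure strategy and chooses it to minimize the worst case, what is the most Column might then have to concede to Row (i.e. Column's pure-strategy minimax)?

-6

The worst case (largest entry) in each column is r1: -2, r2: -4, r3: -6.
The best (smallest) of these is -6.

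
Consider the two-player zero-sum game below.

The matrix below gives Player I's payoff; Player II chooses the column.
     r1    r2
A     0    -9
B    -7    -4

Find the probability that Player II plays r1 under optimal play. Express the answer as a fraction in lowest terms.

5/12

Row minima are -9 and -7, so Player I's maximin is -7; column maxima are 0 and -4, so Player II's minimax is -4. These differ, so the equilibrium is in mixed strategies.
Let Player II play r1 with probability q. Player I is indifferent when −9(1−q) = −7q − 4(1−q), giving q = 5/12.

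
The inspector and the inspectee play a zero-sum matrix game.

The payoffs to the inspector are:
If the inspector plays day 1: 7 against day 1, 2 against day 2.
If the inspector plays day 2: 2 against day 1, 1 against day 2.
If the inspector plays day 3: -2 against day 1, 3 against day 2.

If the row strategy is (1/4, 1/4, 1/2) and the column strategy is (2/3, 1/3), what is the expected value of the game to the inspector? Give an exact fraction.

Against (2/3, 1/3), each row's expected payoff is day 1: 16/3; day 2: 5/3; day 3: -1/3.
Taking the (1/4, 1/4, 1/2)-weighted average: (1/4)·(16/3) + (1/4)·(5/3) + (1/2)·(-1/3) = 19/12.

19/12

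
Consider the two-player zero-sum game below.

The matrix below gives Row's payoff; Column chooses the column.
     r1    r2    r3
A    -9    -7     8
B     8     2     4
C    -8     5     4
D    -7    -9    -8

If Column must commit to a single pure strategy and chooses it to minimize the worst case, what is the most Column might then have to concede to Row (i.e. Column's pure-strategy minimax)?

The worst case (largest entry) in each column is r1: 8, r2: 5, r3: 8.
The best (smallest) of these is 5.

5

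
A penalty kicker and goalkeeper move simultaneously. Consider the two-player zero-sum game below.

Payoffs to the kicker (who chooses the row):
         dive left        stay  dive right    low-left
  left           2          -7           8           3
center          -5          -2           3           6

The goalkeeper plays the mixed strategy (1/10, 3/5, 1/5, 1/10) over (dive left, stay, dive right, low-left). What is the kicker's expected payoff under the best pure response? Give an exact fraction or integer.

-1/2

left: (2)·(1/10) + (-7)·(3/5) + (8)·(1/5) + (3)·(1/10) = -21/10.
center: (-5)·(1/10) + (-2)·(3/5) + (3)·(1/5) + (6)·(1/10) = -1/2.
The best pure response is center with expected payoff -1/2.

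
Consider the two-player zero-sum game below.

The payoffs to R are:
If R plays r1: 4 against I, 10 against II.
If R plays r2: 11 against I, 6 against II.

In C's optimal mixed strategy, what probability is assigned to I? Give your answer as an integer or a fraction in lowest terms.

4/11

Row minima are 4 and 6, so R's maximin is 6; column maxima are 11 and 10, so C's minimax is 10. These differ, so the equilibrium is in mixed strategies.
Let C play I with probability q. R is indifferent when 4q + 10(1−q) = 11q + 6(1−q), giving q = 4/11.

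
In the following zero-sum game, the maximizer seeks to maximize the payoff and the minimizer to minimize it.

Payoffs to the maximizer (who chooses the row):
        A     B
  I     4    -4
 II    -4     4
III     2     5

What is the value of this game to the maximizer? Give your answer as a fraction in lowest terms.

28/11

Row II is strictly dominated by row III, so the maximizer never plays it.
The remaining 2×2 game on (I, III) × (A, B) has no saddle point. Let the maximizer play I with probability p; indifference gives 4p + 2(1−p) = −4p + 5(1−p), so p = 3/11.
Similarly the minimizer's optimal q on A is 9/11, and the value is 4·(9/11) + (-4)·(2/11) = 28/11.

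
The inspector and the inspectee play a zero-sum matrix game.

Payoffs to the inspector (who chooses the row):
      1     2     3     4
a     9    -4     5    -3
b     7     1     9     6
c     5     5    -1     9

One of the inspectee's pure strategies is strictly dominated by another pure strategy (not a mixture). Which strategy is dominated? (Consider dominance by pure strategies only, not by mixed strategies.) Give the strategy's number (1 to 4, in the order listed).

The inspectee prefers columns that give the inspector less. Compare 4 with 2: -4 < -3, 1 < 6, 5 < 9.
So 2 strictly dominates 4 for the inspectee; 4 is strictly dominated.

4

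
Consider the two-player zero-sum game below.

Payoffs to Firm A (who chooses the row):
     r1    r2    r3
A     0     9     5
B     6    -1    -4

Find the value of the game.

2

Column r2 is strictly dominated by r3 for Firm B (it gives Firm A more in every row).
The remaining 2×2 game on (A, B) × (r1, r3) has no saddle point. Let Firm A play A with probability p; indifference gives 6(1−p) = 5p − 4(1−p), so p = 2/3.
Similarly Firm B's optimal q on r1 is 3/5, and the value is 0·(3/5) + (5)·(2/5) = 2.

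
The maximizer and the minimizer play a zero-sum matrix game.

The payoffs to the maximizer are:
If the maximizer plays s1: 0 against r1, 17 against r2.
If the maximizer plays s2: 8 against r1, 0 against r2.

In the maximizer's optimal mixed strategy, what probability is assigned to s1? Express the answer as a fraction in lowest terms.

Row minima are 0 and 0, so the maximizer's maximin is 0; column maxima are 8 and 17, so the minimizer's minimax is 8. These differ, so the equilibrium is in mixed strategies.
Let the maximizer play s1 with probability p. The minimizer is indifferent when 8(1−p) = 17p, giving p = 8/25.

8/25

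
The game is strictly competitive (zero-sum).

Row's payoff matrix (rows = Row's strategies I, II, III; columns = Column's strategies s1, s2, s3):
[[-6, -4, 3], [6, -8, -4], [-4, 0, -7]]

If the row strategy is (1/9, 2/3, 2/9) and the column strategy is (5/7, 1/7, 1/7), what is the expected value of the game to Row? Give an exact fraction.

23/63

Against (5/7, 1/7, 1/7), each row's expected payoff is I: -31/7; II: 18/7; III: -27/7.
Taking the (1/9, 2/3, 2/9)-weighted average: (1/9)·(-31/7) + (2/3)·(18/7) + (2/9)·(-27/7) = 23/63.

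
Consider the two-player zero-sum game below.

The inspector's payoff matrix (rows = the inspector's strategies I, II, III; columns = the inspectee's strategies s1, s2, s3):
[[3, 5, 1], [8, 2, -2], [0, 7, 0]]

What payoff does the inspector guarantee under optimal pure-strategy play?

Row minima: 1, -2, 0 → the inspector's maximin is 1.
Column maxima: 8, 7, 1 → the inspectee's minimax is 1.
They coincide at (I, s3), so the value is 1.

1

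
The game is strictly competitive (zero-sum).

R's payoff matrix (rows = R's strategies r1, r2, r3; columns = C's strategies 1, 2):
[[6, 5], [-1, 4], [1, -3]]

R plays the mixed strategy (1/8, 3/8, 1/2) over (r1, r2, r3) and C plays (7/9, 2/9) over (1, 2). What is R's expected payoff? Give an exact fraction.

Against (7/9, 2/9), each row's expected payoff is r1: 52/9; r2: 1/9; r3: 1/9.
Taking the (1/8, 3/8, 1/2)-weighted average: (1/8)·(52/9) + (3/8)·(1/9) + (1/2)·(1/9) = 59/72.

59/72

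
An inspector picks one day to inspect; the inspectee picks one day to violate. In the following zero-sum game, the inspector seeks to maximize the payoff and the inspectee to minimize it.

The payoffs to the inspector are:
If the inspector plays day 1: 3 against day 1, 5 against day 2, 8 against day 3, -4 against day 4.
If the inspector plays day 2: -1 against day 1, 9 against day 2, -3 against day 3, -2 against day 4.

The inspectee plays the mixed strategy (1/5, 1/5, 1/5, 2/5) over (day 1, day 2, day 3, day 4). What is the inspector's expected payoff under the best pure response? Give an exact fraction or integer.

day 1: (3)·(1/5) + (5)·(1/5) + (8)·(1/5) + (-4)·(2/5) = 8/5.
day 2: (-1)·(1/5) + (9)·(1/5) + (-3)·(1/5) + (-2)·(2/5) = 1/5.
The best pure response is day 1 with expected payoff 8/5.

8/5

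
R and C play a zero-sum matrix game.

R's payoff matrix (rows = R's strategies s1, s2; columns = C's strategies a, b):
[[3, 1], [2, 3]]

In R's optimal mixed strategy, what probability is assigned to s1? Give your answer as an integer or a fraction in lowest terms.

Row minima are 1 and 2, so R's maximin is 2; column maxima are 3 and 3, so C's minimax is 3. These differ, so the equilibrium is in mixed strategies.
Let R play s1 with probability p. C is indifferent when 3p + 2(1−p) = p + 3(1−p), giving p = 1/3.

1/3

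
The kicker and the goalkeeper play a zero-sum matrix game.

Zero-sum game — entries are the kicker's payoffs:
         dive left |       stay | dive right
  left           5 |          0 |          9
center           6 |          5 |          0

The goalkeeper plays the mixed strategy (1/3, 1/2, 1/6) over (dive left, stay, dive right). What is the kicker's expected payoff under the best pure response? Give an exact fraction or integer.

left: (5)·(1/3) + (0)·(1/2) + (9)·(1/6) = 19/6.
center: (6)·(1/3) + (5)·(1/2) + (0)·(1/6) = 9/2.
The best pure response is center with expected payoff 9/2.

9/2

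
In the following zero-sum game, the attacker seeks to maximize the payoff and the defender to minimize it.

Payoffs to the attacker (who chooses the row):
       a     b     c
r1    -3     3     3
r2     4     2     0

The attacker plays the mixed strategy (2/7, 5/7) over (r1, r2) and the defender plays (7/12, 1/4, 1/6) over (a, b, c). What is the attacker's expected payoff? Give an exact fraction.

79/42

Against (7/12, 1/4, 1/6), each row's expected payoff is r1: -1/2; r2: 17/6.
Taking the (2/7, 5/7)-weighted average: (2/7)·(-1/2) + (5/7)·(17/6) = 79/42.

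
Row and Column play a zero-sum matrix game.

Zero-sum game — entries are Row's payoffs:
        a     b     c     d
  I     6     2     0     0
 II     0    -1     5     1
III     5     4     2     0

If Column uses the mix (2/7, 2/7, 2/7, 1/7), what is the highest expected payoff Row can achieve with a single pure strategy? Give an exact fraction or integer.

22/7

I: (6)·(2/7) + (2)·(2/7) + (0)·(2/7) + (0)·(1/7) = 16/7.
II: (0)·(2/7) + (-1)·(2/7) + (5)·(2/7) + (1)·(1/7) = 9/7.
III: (5)·(2/7) + (4)·(2/7) + (2)·(2/7) + (0)·(1/7) = 22/7.
The best pure response is III with expected payoff 22/7.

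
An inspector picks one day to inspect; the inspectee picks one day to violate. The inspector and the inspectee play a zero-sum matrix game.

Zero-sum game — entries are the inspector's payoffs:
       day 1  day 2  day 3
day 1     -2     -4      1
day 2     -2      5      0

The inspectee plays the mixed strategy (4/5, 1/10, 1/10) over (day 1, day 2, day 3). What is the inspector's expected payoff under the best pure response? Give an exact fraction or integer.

day 1: (-2)·(4/5) + (-4)·(1/10) + (1)·(1/10) = -19/10.
day 2: (-2)·(4/5) + (5)·(1/10) + (0)·(1/10) = -11/10.
The best pure response is day 2 with expected payoff -11/10.

-11/10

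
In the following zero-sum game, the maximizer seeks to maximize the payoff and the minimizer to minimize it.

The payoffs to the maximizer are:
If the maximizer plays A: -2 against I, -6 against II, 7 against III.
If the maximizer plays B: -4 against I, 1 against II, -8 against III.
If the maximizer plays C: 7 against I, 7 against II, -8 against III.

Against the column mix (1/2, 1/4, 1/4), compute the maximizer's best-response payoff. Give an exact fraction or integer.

13/4

A: (-2)·(1/2) + (-6)·(1/4) + (7)·(1/4) = -3/4.
B: (-4)·(1/2) + (1)·(1/4) + (-8)·(1/4) = -15/4.
C: (7)·(1/2) + (7)·(1/4) + (-8)·(1/4) = 13/4.
The best pure response is C with expected payoff 13/4.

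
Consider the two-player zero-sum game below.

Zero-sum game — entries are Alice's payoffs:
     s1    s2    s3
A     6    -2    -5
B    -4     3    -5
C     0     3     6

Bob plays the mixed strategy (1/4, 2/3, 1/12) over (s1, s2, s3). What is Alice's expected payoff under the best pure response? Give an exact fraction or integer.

5/2

A: (6)·(1/4) + (-2)·(2/3) + (-5)·(1/12) = -1/4.
B: (-4)·(1/4) + (3)·(2/3) + (-5)·(1/12) = 7/12.
C: (0)·(1/4) + (3)·(2/3) + (6)·(1/12) = 5/2.
The best pure response is C with expected payoff 5/2.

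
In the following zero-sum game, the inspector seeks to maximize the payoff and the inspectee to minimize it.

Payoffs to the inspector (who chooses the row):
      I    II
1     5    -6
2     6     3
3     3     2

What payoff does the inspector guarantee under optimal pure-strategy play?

3

Row minima: -6, 3, 2 → the inspector's maximin is 3.
Column maxima: 6, 3 → the inspectee's minimax is 3.
They coincide at (2, II), so the value is 3.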